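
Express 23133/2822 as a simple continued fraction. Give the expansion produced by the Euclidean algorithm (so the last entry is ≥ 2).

[8; 5, 15, 18, 2]

23133 = 8·2822 + 557
2822 = 5·557 + 37
557 = 15·37 + 2
37 = 18·2 + 1
2 = 2·1 + 0  (stop)
So 23133/2822 = [8; 5, 15, 18, 2].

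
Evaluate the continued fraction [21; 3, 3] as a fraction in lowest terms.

213/10

Fold from the inside: start with 3/1.
  3 + 1/3 = 10/3
  21 + 3/10 = 213/10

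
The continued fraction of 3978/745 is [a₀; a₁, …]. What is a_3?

17

3978 = 5·745 + 253   →  a_0 = 5
745 = 2·253 + 239   →  a_1 = 2
253 = 1·239 + 14   →  a_2 = 1
239 = 17·14 + 1   →  a_3 = 17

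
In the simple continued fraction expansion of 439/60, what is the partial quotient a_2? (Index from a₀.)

439 = 7·60 + 19   →  a_0 = 7
60 = 3·19 + 3   →  a_1 = 3
19 = 6·3 + 1   →  a_2 = 6

6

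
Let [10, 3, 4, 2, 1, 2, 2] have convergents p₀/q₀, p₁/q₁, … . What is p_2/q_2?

134/13

Using pₖ = aₖpₖ₋₁ + pₖ₋₂, qₖ = aₖqₖ₋₁ + qₖ₋₂ (with p₋₁=1, p₋₂=0, q₋₁=0, q₋₂=1):
  k=0: a=10, p=10, q=1
  k=1: a=3, p=31, q=3
  k=2: a=4, p=134, q=13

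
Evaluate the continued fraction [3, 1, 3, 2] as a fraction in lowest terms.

Using pₖ = aₖpₖ₋₁ + pₖ₋₂ and qₖ = aₖqₖ₋₁ + qₖ₋₂:
  k=0: a=3, p=3, q=1
  k=1: a=1, p=4, q=1
  k=2: a=3, p=15, q=4
  k=3: a=2, p=34, q=9

34/9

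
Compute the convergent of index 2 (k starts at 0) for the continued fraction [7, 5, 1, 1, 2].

43/6

Using pₖ = aₖpₖ₋₁ + pₖ₋₂, qₖ = aₖqₖ₋₁ + qₖ₋₂ (with p₋₁=1, p₋₂=0, q₋₁=0, q₋₂=1):
  k=0: a=7, p=7, q=1
  k=1: a=5, p=36, q=5
  k=2: a=1, p=43, q=6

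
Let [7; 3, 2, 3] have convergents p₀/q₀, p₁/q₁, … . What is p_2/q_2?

Using pₖ = aₖpₖ₋₁ + pₖ₋₂, qₖ = aₖqₖ₋₁ + qₖ₋₂ (with p₋₁=1, p₋₂=0, q₋₁=0, q₋₂=1):
  k=0: a=7, p=7, q=1
  k=1: a=3, p=22, q=3
  k=2: a=2, p=51, q=7

51/7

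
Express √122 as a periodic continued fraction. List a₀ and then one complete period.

[11; 22]

a₀ = ⌊√122⌋ = 11.
With m₀=0, d₀=1 and mₖ₊₁ = dₖaₖ − mₖ, dₖ₊₁ = (n − mₖ₊₁²)/dₖ, aₖ₊₁ = ⌊(a₀+mₖ₊₁)/dₖ₊₁⌋:
  k=1: m=11, d=1, a=22
d=1 and a=2a₀=22 at k=1, so the next step gives (m, d) = (11, 1) again — its k=1 value — and the period has length 1.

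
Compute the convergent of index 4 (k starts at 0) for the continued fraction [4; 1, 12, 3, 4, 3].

Using pₖ = aₖpₖ₋₁ + pₖ₋₂, qₖ = aₖqₖ₋₁ + qₖ₋₂ (with p₋₁=1, p₋₂=0, q₋₁=0, q₋₂=1):
  k=0: a=4, p=4, q=1
  k=1: a=1, p=5, q=1
  k=2: a=12, p=64, q=13
  k=3: a=3, p=197, q=40
  k=4: a=4, p=852, q=173

852/173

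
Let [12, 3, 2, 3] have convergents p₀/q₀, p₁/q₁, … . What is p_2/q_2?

Using pₖ = aₖpₖ₋₁ + pₖ₋₂, qₖ = aₖqₖ₋₁ + qₖ₋₂ (with p₋₁=1, p₋₂=0, q₋₁=0, q₋₂=1):
  k=0: a=12, p=12, q=1
  k=1: a=3, p=37, q=3
  k=2: a=2, p=86, q=7

86/7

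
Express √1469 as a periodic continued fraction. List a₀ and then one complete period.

[38; 3, 18, 1, 4, 1, 18, 3, 76]

a₀ = ⌊√1469⌋ = 38.
With m₀=0, d₀=1 and mₖ₊₁ = dₖaₖ − mₖ, dₖ₊₁ = (n − mₖ₊₁²)/dₖ, aₖ₊₁ = ⌊(a₀+mₖ₊₁)/dₖ₊₁⌋:
  k=1: m=38, d=25, a=3
  k=2: m=37, d=4, a=18
  k=3: m=35, d=61, a=1
  k=4: m=26, d=13, a=4
  k=5: m=26, d=61, a=1
  k=6: m=35, d=4, a=18
  k=7: m=37, d=25, a=3
  k=8: m=38, d=1, a=76
d=1 and a=2a₀=76 at k=8, so the next step gives (m, d) = (38, 25) again — its k=1 value — and the period has length 8.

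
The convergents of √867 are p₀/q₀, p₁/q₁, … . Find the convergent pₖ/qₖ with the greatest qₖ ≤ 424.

√867 = [29; 2, 4, 29, 4, 2, 58, …] (period length 6).
Convergents:
  p_0/q_0 = 29/1
  p_1/q_1 = 59/2
  p_2/q_2 = 265/9
  p_3/q_3 = 7744/263
  p_4/q_4 = 31241/1061
q_3 = 263 ≤ 424 < 1061 = q_4, so the answer is 7744/263.

7744/263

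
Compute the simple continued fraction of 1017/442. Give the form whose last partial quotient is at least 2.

[2; 3, 3, 10, 1, 3]

1017 = 2·442 + 133
442 = 3·133 + 43
133 = 3·43 + 4
43 = 10·4 + 3
4 = 1·3 + 1
3 = 3·1 + 0  (stop)
So 1017/442 = [2; 3, 3, 10, 1, 3].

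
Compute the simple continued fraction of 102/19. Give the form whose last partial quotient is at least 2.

[5; 2, 1, 2, 2]

102 = 5*19 + 7
19 = 2*7 + 5
7 = 1*5 + 2
5 = 2*2 + 1
2 = 2*1 + 0  (stop)
So 102/19 = [5; 2, 1, 2, 2].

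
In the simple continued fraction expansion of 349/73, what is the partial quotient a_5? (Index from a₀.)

349 = 4·73 + 57   →  a_0 = 4
73 = 1·57 + 16   →  a_1 = 1
57 = 3·16 + 9   →  a_2 = 3
16 = 1·9 + 7   →  a_3 = 1
9 = 1·7 + 2   →  a_4 = 1
7 = 3·2 + 1   →  a_5 = 3

3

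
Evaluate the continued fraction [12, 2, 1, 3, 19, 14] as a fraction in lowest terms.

36830/2979

Fold from the inside: start with 14/1.
  19 + 1/14 = 267/14
  3 + 14/267 = 815/267
  1 + 267/815 = 1082/815
  2 + 815/1082 = 2979/1082
  12 + 1082/2979 = 36830/2979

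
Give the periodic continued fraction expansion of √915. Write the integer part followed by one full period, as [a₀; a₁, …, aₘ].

[30; 4, 60]

a₀ = ⌊√915⌋ = 30.
With m₀=0, d₀=1 and mₖ₊₁ = dₖaₖ − mₖ, dₖ₊₁ = (n − mₖ₊₁²)/dₖ, aₖ₊₁ = ⌊(a₀+mₖ₊₁)/dₖ₊₁⌋:
  k=1: m=30, d=15, a=4
  k=2: m=30, d=1, a=60
d=1 and a=2a₀=60 at k=2, so the next step gives (m, d) = (30, 15) again — its k=1 value — and the period has length 2.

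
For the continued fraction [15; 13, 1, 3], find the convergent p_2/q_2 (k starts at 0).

211/14

Using pₖ = aₖpₖ₋₁ + pₖ₋₂, qₖ = aₖqₖ₋₁ + qₖ₋₂ (with p₋₁=1, p₋₂=0, q₋₁=0, q₋₂=1):
  k=0: a=15, p=15, q=1
  k=1: a=13, p=196, q=13
  k=2: a=1, p=211, q=14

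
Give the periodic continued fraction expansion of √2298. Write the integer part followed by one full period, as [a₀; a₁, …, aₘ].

a₀ = ⌊√2298⌋ = 47.
With m₀=0, d₀=1 and mₖ₊₁ = dₖaₖ − mₖ, dₖ₊₁ = (n − mₖ₊₁²)/dₖ, aₖ₊₁ = ⌊(a₀+mₖ₊₁)/dₖ₊₁⌋:
  k=1: m=47, d=89, a=1
  k=2: m=42, d=6, a=14
  k=3: m=42, d=89, a=1
  k=4: m=47, d=1, a=94
d=1 and a=2a₀=94 at k=4, so the next step gives (m, d) = (47, 89) again — its k=1 value — and the period has length 4.

[47; 1, 14, 1, 94]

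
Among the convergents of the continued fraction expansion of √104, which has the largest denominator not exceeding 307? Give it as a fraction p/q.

1030/101

√104 = [10; 5, 20, …] (period length 2).
Convergents:
  p_0/q_0 = 10/1
  p_1/q_1 = 51/5
  p_2/q_2 = 1030/101
  p_3/q_3 = 5201/510
q_2 = 101 ≤ 307 < 510 = q_3, so the answer is 1030/101.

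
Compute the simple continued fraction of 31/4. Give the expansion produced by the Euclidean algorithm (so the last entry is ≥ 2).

[7; 1, 3]

31 = 7×4 + 3
4 = 1×3 + 1
3 = 3×1 + 0  (stop)
So 31/4 = [7; 1, 3].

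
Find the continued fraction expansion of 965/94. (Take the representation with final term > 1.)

[10; 3, 1, 3, 6]

965 = 10·94 + 25
94 = 3·25 + 19
25 = 1·19 + 6
19 = 3·6 + 1
6 = 6·1 + 0  (stop)
So 965/94 = [10; 3, 1, 3, 6].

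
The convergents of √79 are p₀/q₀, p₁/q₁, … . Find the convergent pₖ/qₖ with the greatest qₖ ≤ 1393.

√79 = [8; 1, 7, 1, 16, …] (period length 4).
Convergents:
  p_0/q_0 = 8/1
  p_1/q_1 = 9/1
  p_2/q_2 = 71/8
  p_3/q_3 = 80/9
  p_4/q_4 = 1351/152
  p_5/q_5 = 1431/161
  p_6/q_6 = 11368/1279
  p_7/q_7 = 12799/1440
q_6 = 1279 ≤ 1393 < 1440 = q_7, so the answer is 11368/1279.

11368/1279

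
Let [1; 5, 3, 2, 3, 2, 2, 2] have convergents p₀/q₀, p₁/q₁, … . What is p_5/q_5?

Using pₖ = aₖpₖ₋₁ + pₖ₋₂, qₖ = aₖqₖ₋₁ + qₖ₋₂ (with p₋₁=1, p₋₂=0, q₋₁=0, q₋₂=1):
  k=0: a=1, p=1, q=1
  k=1: a=5, p=6, q=5
  k=2: a=3, p=19, q=16
  k=3: a=2, p=44, q=37
  k=4: a=3, p=151, q=127
  k=5: a=2, p=346, q=291

346/291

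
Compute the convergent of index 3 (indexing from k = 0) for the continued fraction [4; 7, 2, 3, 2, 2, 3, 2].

Using pₖ = aₖpₖ₋₁ + pₖ₋₂, qₖ = aₖqₖ₋₁ + qₖ₋₂ (with p₋₁=1, p₋₂=0, q₋₁=0, q₋₂=1):
  k=0: a=4, p=4, q=1
  k=1: a=7, p=29, q=7
  k=2: a=2, p=62, q=15
  k=3: a=3, p=215, q=52

215/52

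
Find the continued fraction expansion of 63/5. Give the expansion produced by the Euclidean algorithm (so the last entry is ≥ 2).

63 = 12×5 + 3
5 = 1×3 + 2
3 = 1×2 + 1
2 = 2×1 + 0  (stop)
So 63/5 = [12; 1, 1, 2].

[12; 1, 1, 2]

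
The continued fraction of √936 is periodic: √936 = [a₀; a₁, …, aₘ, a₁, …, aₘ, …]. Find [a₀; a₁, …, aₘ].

[30; 1, 1, 2, 6, 2, 1, 1, 60]

a₀ = ⌊√936⌋ = 30.
With m₀=0, d₀=1 and mₖ₊₁ = dₖaₖ − mₖ, dₖ₊₁ = (n − mₖ₊₁²)/dₖ, aₖ₊₁ = ⌊(a₀+mₖ₊₁)/dₖ₊₁⌋:
  k=1: m=30, d=36, a=1
  k=2: m=6, d=25, a=1
  k=3: m=19, d=23, a=2
  k=4: m=27, d=9, a=6
  k=5: m=27, d=23, a=2
  k=6: m=19, d=25, a=1
  k=7: m=6, d=36, a=1
  k=8: m=30, d=1, a=60
d=1 and a=2a₀=60 at k=8, so the next step gives (m, d) = (30, 36) again — its k=1 value — and the period has length 8.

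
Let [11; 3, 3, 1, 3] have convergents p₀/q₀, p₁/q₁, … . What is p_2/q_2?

113/10

Using pₖ = aₖpₖ₋₁ + pₖ₋₂, qₖ = aₖqₖ₋₁ + qₖ₋₂ (with p₋₁=1, p₋₂=0, q₋₁=0, q₋₂=1):
  k=0: a=11, p=11, q=1
  k=1: a=3, p=34, q=3
  k=2: a=3, p=113, q=10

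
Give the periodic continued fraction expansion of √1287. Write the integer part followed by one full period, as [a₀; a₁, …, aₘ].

a₀ = ⌊√1287⌋ = 35.
With m₀=0, d₀=1 and mₖ₊₁ = dₖaₖ − mₖ, dₖ₊₁ = (n − mₖ₊₁²)/dₖ, aₖ₊₁ = ⌊(a₀+mₖ₊₁)/dₖ₊₁⌋:
  k=1: m=35, d=62, a=1
  k=2: m=27, d=9, a=6
  k=3: m=27, d=62, a=1
  k=4: m=35, d=1, a=70
d=1 and a=2a₀=70 at k=4, so the next step gives (m, d) = (35, 62) again — its k=1 value — and the period has length 4.

[35; 1, 6, 1, 70]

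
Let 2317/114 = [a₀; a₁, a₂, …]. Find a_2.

12

2317 = 20·114 + 37   →  a_0 = 20
114 = 3·37 + 3   →  a_1 = 3
37 = 12·3 + 1   →  a_2 = 12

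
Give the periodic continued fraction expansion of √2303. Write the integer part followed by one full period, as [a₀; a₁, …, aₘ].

[47; 1, 94]

a₀ = ⌊√2303⌋ = 47.
With m₀=0, d₀=1 and mₖ₊₁ = dₖaₖ − mₖ, dₖ₊₁ = (n − mₖ₊₁²)/dₖ, aₖ₊₁ = ⌊(a₀+mₖ₊₁)/dₖ₊₁⌋:
  k=1: m=47, d=94, a=1
  k=2: m=47, d=1, a=94
d=1 and a=2a₀=94 at k=2, so the next step gives (m, d) = (47, 94) again — its k=1 value — and the period has length 2.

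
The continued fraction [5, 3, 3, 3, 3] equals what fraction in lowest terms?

578/109

Fold from the inside: start with 3/1.
  3 + 1/3 = 10/3
  3 + 3/10 = 33/10
  3 + 10/33 = 109/33
  5 + 33/109 = 578/109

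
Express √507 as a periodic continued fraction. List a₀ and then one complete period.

[22; 1, 1, 14, 1, 1, 44]

a₀ = ⌊√507⌋ = 22.
With m₀=0, d₀=1 and mₖ₊₁ = dₖaₖ − mₖ, dₖ₊₁ = (n − mₖ₊₁²)/dₖ, aₖ₊₁ = ⌊(a₀+mₖ₊₁)/dₖ₊₁⌋:
  k=1: m=22, d=23, a=1
  k=2: m=1, d=22, a=1
  k=3: m=21, d=3, a=14
  k=4: m=21, d=22, a=1
  k=5: m=1, d=23, a=1
  k=6: m=22, d=1, a=44
d=1 and a=2a₀=44 at k=6, so the next step gives (m, d) = (22, 23) again — its k=1 value — and the period has length 6.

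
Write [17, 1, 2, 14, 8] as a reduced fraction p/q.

Using pₖ = aₖpₖ₋₁ + pₖ₋₂ and qₖ = aₖqₖ₋₁ + qₖ₋₂:
  k=0: a=17, p=17, q=1
  k=1: a=1, p=18, q=1
  k=2: a=2, p=53, q=3
  k=3: a=14, p=760, q=43
  k=4: a=8, p=6133, q=347

6133/347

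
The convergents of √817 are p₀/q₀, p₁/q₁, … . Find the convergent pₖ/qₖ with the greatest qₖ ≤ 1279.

√817 = [28; 1, 1, 2, 1, 1, 56, …] (period length 6).
Convergents:
  p_0/q_0 = 28/1
  p_1/q_1 = 29/1
  p_2/q_2 = 57/2
  p_3/q_3 = 143/5
  p_4/q_4 = 200/7
  p_5/q_5 = 343/12
  p_6/q_6 = 19408/679
  p_7/q_7 = 19751/691
  p_8/q_8 = 39159/1370
q_7 = 691 ≤ 1279 < 1370 = q_8, so the answer is 19751/691.

19751/691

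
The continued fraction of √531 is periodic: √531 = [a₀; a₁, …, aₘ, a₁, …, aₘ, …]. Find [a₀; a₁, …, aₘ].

[23; 23, 46]

a₀ = ⌊√531⌋ = 23.
With m₀=0, d₀=1 and mₖ₊₁ = dₖaₖ − mₖ, dₖ₊₁ = (n − mₖ₊₁²)/dₖ, aₖ₊₁ = ⌊(a₀+mₖ₊₁)/dₖ₊₁⌋:
  k=1: m=23, d=2, a=23
  k=2: m=23, d=1, a=46
d=1 and a=2a₀=46 at k=2, so the next step gives (m, d) = (23, 2) again — its k=1 value — and the period has length 2.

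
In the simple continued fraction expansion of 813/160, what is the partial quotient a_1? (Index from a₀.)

12

813 = 5·160 + 13   →  a_0 = 5
160 = 12·13 + 4   →  a_1 = 12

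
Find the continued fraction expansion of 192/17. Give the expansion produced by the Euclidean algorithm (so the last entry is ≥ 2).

192 = 11×17 + 5
17 = 3×5 + 2
5 = 2×2 + 1
2 = 2×1 + 0  (stop)
So 192/17 = [11; 3, 2, 2].

[11; 3, 2, 2]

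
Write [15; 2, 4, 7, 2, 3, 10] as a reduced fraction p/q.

Fold from the inside: start with 10/1.
  3 + 1/10 = 31/10
  2 + 10/31 = 72/31
  7 + 31/72 = 535/72
  4 + 72/535 = 2212/535
  2 + 535/2212 = 4959/2212
  15 + 2212/4959 = 76597/4959

76597/4959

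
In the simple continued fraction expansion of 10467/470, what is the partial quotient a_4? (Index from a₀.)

10467 = 22·470 + 127   →  a_0 = 22
470 = 3·127 + 89   →  a_1 = 3
127 = 1·89 + 38   →  a_2 = 1
89 = 2·38 + 13   →  a_3 = 2
38 = 2·13 + 12   →  a_4 = 2

2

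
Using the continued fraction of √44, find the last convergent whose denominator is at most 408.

√44 = [6; 1, 1, 1, 2, 1, 1, 1, 12, …] (period length 8).
Convergents:
  p_0/q_0 = 6/1
  p_1/q_1 = 7/1
  p_2/q_2 = 13/2
  p_3/q_3 = 20/3
  p_4/q_4 = 53/8
  p_5/q_5 = 73/11
  p_6/q_6 = 126/19
  p_7/q_7 = 199/30
  p_8/q_8 = 2514/379
  p_9/q_9 = 2713/409
q_8 = 379 ≤ 408 < 409 = q_9, so the answer is 2514/379.

2514/379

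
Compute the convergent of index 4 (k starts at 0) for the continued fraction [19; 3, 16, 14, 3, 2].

Using pₖ = aₖpₖ₋₁ + pₖ₋₂, qₖ = aₖqₖ₋₁ + qₖ₋₂ (with p₋₁=1, p₋₂=0, q₋₁=0, q₋₂=1):
  k=0: a=19, p=19, q=1
  k=1: a=3, p=58, q=3
  k=2: a=16, p=947, q=49
  k=3: a=14, p=13316, q=689
  k=4: a=3, p=40895, q=2116

40895/2116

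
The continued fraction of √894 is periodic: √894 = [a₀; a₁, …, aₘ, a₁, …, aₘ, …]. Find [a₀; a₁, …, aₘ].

a₀ = ⌊√894⌋ = 29.
With m₀=0, d₀=1 and mₖ₊₁ = dₖaₖ − mₖ, dₖ₊₁ = (n − mₖ₊₁²)/dₖ, aₖ₊₁ = ⌊(a₀+mₖ₊₁)/dₖ₊₁⌋:
  k=1: m=29, d=53, a=1
  k=2: m=24, d=6, a=8
  k=3: m=24, d=53, a=1
  k=4: m=29, d=1, a=58
d=1 and a=2a₀=58 at k=4, so the next step gives (m, d) = (29, 53) again — its k=1 value — and the period has length 4.

[29; 1, 8, 1, 58]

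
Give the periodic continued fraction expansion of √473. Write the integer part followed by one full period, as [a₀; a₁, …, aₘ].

[21; 1, 2, 1, 42]

a₀ = ⌊√473⌋ = 21.
With m₀=0, d₀=1 and mₖ₊₁ = dₖaₖ − mₖ, dₖ₊₁ = (n − mₖ₊₁²)/dₖ, aₖ₊₁ = ⌊(a₀+mₖ₊₁)/dₖ₊₁⌋:
  k=1: m=21, d=32, a=1
  k=2: m=11, d=11, a=2
  k=3: m=11, d=32, a=1
  k=4: m=21, d=1, a=42
d=1 and a=2a₀=42 at k=4, so the next step gives (m, d) = (21, 32) again — its k=1 value — and the period has length 4.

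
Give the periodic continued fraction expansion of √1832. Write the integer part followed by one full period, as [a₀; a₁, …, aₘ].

a₀ = ⌊√1832⌋ = 42.
With m₀=0, d₀=1 and mₖ₊₁ = dₖaₖ − mₖ, dₖ₊₁ = (n − mₖ₊₁²)/dₖ, aₖ₊₁ = ⌊(a₀+mₖ₊₁)/dₖ₊₁⌋:
  k=1: m=42, d=68, a=1
  k=2: m=26, d=17, a=4
  k=3: m=42, d=4, a=21
  k=4: m=42, d=17, a=4
  k=5: m=26, d=68, a=1
  k=6: m=42, d=1, a=84
d=1 and a=2a₀=84 at k=6, so the next step gives (m, d) = (42, 68) again — its k=1 value — and the period has length 6.

[42; 1, 4, 21, 4, 1, 84]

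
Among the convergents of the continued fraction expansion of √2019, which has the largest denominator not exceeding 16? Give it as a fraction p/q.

√2019 = [44; 1, 13, 1, 88, …] (period length 4).
Convergents:
  p_0/q_0 = 44/1
  p_1/q_1 = 45/1
  p_2/q_2 = 629/14
  p_3/q_3 = 674/15
  p_4/q_4 = 59941/1334
q_3 = 15 ≤ 16 < 1334 = q_4, so the answer is 674/15.

674/15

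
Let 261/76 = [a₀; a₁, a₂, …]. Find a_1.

2

261 = 3·76 + 33   →  a_0 = 3
76 = 2·33 + 10   →  a_1 = 2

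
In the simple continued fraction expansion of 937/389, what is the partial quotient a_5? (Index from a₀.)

937 = 2·389 + 159   →  a_0 = 2
389 = 2·159 + 71   →  a_1 = 2
159 = 2·71 + 17   →  a_2 = 2
71 = 4·17 + 3   →  a_3 = 4
17 = 5·3 + 2   →  a_4 = 5
3 = 1·2 + 1   →  a_5 = 1

1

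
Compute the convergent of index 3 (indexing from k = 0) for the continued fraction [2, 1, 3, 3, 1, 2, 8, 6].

36/13

Using pₖ = aₖpₖ₋₁ + pₖ₋₂, qₖ = aₖqₖ₋₁ + qₖ₋₂ (with p₋₁=1, p₋₂=0, q₋₁=0, q₋₂=1):
  k=0: a=2, p=2, q=1
  k=1: a=1, p=3, q=1
  k=2: a=3, p=11, q=4
  k=3: a=3, p=36, q=13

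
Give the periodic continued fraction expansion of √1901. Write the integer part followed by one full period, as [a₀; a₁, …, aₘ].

a₀ = ⌊√1901⌋ = 43.

[43; 1, 1, 1, 1, 86]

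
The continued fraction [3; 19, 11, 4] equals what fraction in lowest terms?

2622/859

Fold from the inside: start with 4/1.
  11 + 1/4 = 45/4
  19 + 4/45 = 859/45
  3 + 45/859 = 2622/859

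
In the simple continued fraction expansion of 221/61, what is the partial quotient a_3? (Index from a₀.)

1

221 = 3·61 + 38   →  a_0 = 3
61 = 1·38 + 23   →  a_1 = 1
38 = 1·23 + 15   →  a_2 = 1
23 = 1·15 + 8   →  a_3 = 1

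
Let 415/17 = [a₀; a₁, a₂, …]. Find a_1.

415 = 24·17 + 7   →  a_0 = 24
17 = 2·7 + 3   →  a_1 = 2

2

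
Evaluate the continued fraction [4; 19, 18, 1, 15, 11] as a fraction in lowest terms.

Using pₖ = aₖpₖ₋₁ + pₖ₋₂ and qₖ = aₖqₖ₋₁ + qₖ₋₂:
  k=0: a=4, p=4, q=1
  k=1: a=19, p=77, q=19
  k=2: a=18, p=1390, q=343
  k=3: a=1, p=1467, q=362
  k=4: a=15, p=23395, q=5773
  k=5: a=11, p=258812, q=63865

258812/63865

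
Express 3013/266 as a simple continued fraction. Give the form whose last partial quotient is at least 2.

3013 = 11*266 + 87
266 = 3*87 + 5
87 = 17*5 + 2
5 = 2*2 + 1
2 = 2*1 + 0  (stop)
So 3013/266 = [11; 3, 17, 2, 2].

[11; 3, 17, 2, 2]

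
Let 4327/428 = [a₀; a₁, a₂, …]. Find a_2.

9

4327 = 10·428 + 47   →  a_0 = 10
428 = 9·47 + 5   →  a_1 = 9
47 = 9·5 + 2   →  a_2 = 9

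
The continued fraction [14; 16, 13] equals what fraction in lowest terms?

2939/209

Fold from the inside: start with 13/1.
  16 + 1/13 = 209/13
  14 + 13/209 = 2939/209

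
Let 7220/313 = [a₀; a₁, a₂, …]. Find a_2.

7220 = 23·313 + 21   →  a_0 = 23
313 = 14·21 + 19   →  a_1 = 14
21 = 1·19 + 2   →  a_2 = 1

1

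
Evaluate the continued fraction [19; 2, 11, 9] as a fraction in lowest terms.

Fold from the inside: start with 9/1.
  11 + 1/9 = 100/9
  2 + 9/100 = 209/100
  19 + 100/209 = 4071/209

4071/209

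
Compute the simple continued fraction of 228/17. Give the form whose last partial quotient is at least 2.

228 = 13*17 + 7
17 = 2*7 + 3
7 = 2*3 + 1
3 = 3*1 + 0  (stop)
So 228/17 = [13; 2, 2, 3].

[13; 2, 2, 3]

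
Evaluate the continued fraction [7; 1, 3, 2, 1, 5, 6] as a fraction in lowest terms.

Using pₖ = aₖpₖ₋₁ + pₖ₋₂ and qₖ = aₖqₖ₋₁ + qₖ₋₂:
  k=0: a=7, p=7, q=1
  k=1: a=1, p=8, q=1
  k=2: a=3, p=31, q=4
  k=3: a=2, p=70, q=9
  k=4: a=1, p=101, q=13
  k=5: a=5, p=575, q=74
  k=6: a=6, p=3551, q=457

3551/457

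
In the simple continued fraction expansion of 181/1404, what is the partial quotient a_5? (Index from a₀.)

1

181 = 0·1404 + 181   →  a_0 = 0
1404 = 7·181 + 137   →  a_1 = 7
181 = 1·137 + 44   →  a_2 = 1
137 = 3·44 + 5   →  a_3 = 3
44 = 8·5 + 4   →  a_4 = 8
5 = 1·4 + 1   →  a_5 = 1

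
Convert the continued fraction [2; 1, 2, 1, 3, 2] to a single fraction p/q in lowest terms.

Using pₖ = aₖpₖ₋₁ + pₖ₋₂ and qₖ = aₖqₖ₋₁ + qₖ₋₂:
  k=0: a=2, p=2, q=1
  k=1: a=1, p=3, q=1
  k=2: a=2, p=8, q=3
  k=3: a=1, p=11, q=4
  k=4: a=3, p=41, q=15
  k=5: a=2, p=93, q=34

93/34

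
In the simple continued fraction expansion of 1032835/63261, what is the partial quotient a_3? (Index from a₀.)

11

1032835 = 16·63261 + 20659   →  a_0 = 16
63261 = 3·20659 + 1284   →  a_1 = 3
20659 = 16·1284 + 115   →  a_2 = 16
1284 = 11·115 + 19   →  a_3 = 11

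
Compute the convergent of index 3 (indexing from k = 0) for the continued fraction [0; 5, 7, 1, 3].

Using pₖ = aₖpₖ₋₁ + pₖ₋₂, qₖ = aₖqₖ₋₁ + qₖ₋₂ (with p₋₁=1, p₋₂=0, q₋₁=0, q₋₂=1):
  k=0: a=0, p=0, q=1
  k=1: a=5, p=1, q=5
  k=2: a=7, p=7, q=36
  k=3: a=1, p=8, q=41

8/41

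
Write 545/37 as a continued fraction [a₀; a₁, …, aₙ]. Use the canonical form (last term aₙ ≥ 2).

545 = 14*37 + 27
37 = 1*27 + 10
27 = 2*10 + 7
10 = 1*7 + 3
7 = 2*3 + 1
3 = 3*1 + 0  (stop)
So 545/37 = [14; 1, 2, 1, 2, 3].

[14; 1, 2, 1, 2, 3]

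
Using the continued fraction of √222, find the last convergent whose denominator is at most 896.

√222 = [14; 1, 8, 1, 28, …] (period length 4).
Convergents:
  p_0/q_0 = 14/1
  p_1/q_1 = 15/1
  p_2/q_2 = 134/9
  p_3/q_3 = 149/10
  p_4/q_4 = 4306/289
  p_5/q_5 = 4455/299
  p_6/q_6 = 39946/2681
q_5 = 299 ≤ 896 < 2681 = q_6, so the answer is 4455/299.

4455/299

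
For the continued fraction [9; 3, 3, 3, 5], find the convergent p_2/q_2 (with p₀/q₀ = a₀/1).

93/10

Using pₖ = aₖpₖ₋₁ + pₖ₋₂, qₖ = aₖqₖ₋₁ + qₖ₋₂ (with p₋₁=1, p₋₂=0, q₋₁=0, q₋₂=1):
  k=0: a=9, p=9, q=1
  k=1: a=3, p=28, q=3
  k=2: a=3, p=93, q=10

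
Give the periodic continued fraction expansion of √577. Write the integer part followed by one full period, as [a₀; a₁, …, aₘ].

a₀ = ⌊√577⌋ = 24.
With m₀=0, d₀=1 and mₖ₊₁ = dₖaₖ − mₖ, dₖ₊₁ = (n − mₖ₊₁²)/dₖ, aₖ₊₁ = ⌊(a₀+mₖ₊₁)/dₖ₊₁⌋:
  k=1: m=24, d=1, a=48
d=1 and a=2a₀=48 at k=1, so the next step gives (m, d) = (24, 1) again — its k=1 value — and the period has length 1.

[24; 48]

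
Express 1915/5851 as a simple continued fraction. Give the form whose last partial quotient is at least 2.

[0; 3, 18, 15, 7]

1915 = 0·5851 + 1915
5851 = 3·1915 + 106
1915 = 18·106 + 7
106 = 15·7 + 1
7 = 7·1 + 0  (stop)
So 1915/5851 = [0; 3, 18, 15, 7].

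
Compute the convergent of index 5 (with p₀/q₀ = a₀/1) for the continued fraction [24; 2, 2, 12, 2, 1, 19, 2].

4661/191

Using pₖ = aₖpₖ₋₁ + pₖ₋₂, qₖ = aₖqₖ₋₁ + qₖ₋₂ (with p₋₁=1, p₋₂=0, q₋₁=0, q₋₂=1):
  k=0: a=24, p=24, q=1
  k=1: a=2, p=49, q=2
  k=2: a=2, p=122, q=5
  k=3: a=12, p=1513, q=62
  k=4: a=2, p=3148, q=129
  k=5: a=1, p=4661, q=191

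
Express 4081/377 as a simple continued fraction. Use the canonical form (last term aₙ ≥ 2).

4081 = 10*377 + 311
377 = 1*311 + 66
311 = 4*66 + 47
66 = 1*47 + 19
47 = 2*19 + 9
19 = 2*9 + 1
9 = 9*1 + 0  (stop)
So 4081/377 = [10; 1, 4, 1, 2, 2, 9].

[10; 1, 4, 1, 2, 2, 9]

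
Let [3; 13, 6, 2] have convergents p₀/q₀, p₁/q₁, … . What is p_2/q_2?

243/79

Using pₖ = aₖpₖ₋₁ + pₖ₋₂, qₖ = aₖqₖ₋₁ + qₖ₋₂ (with p₋₁=1, p₋₂=0, q₋₁=0, q₋₂=1):
  k=0: a=3, p=3, q=1
  k=1: a=13, p=40, q=13
  k=2: a=6, p=243, q=79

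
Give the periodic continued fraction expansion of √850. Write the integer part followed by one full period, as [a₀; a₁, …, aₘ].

[29; 6, 2, 6, 58]

a₀ = ⌊√850⌋ = 29.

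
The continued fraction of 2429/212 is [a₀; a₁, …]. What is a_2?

5

2429 = 11·212 + 97   →  a_0 = 11
212 = 2·97 + 18   →  a_1 = 2
97 = 5·18 + 7   →  a_2 = 5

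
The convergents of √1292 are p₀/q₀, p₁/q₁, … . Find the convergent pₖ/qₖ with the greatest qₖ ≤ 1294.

45901/1277

√1292 = [35; 1, 16, 1, 70, …] (period length 4).
Convergents:
  p_0/q_0 = 35/1
  p_1/q_1 = 36/1
  p_2/q_2 = 611/17
  p_3/q_3 = 647/18
  p_4/q_4 = 45901/1277
  p_5/q_5 = 46548/1295
q_4 = 1277 ≤ 1294 < 1295 = q_5, so the answer is 45901/1277.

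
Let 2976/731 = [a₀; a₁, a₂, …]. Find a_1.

14

2976 = 4·731 + 52   →  a_0 = 4
731 = 14·52 + 3   →  a_1 = 14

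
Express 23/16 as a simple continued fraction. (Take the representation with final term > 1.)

[1; 2, 3, 2]

23 = 1·16 + 7
16 = 2·7 + 2
7 = 3·2 + 1
2 = 2·1 + 0  (stop)
So 23/16 = [1; 2, 3, 2].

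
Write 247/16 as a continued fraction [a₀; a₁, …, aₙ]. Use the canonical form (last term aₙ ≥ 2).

247 = 15*16 + 7
16 = 2*7 + 2
7 = 3*2 + 1
2 = 2*1 + 0  (stop)
So 247/16 = [15; 2, 3, 2].

[15; 2, 3, 2]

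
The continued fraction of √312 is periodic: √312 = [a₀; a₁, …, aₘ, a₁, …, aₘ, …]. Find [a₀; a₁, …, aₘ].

[17; 1, 1, 1, 34]

a₀ = ⌊√312⌋ = 17.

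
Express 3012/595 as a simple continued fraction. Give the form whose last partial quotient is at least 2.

[5; 16, 12, 3]

3012 = 5·595 + 37
595 = 16·37 + 3
37 = 12·3 + 1
3 = 3·1 + 0  (stop)
So 3012/595 = [5; 16, 12, 3].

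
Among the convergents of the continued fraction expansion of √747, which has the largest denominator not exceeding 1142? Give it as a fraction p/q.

√747 = [27; 3, 54, …] (period length 2).
Convergents:
  p_0/q_0 = 27/1
  p_1/q_1 = 82/3
  p_2/q_2 = 4455/163
  p_3/q_3 = 13447/492
  p_4/q_4 = 730593/26731
q_3 = 492 ≤ 1142 < 26731 = q_4, so the answer is 13447/492.

13447/492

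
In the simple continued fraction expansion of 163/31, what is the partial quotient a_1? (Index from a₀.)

3

163 = 5·31 + 8   →  a_0 = 5
31 = 3·8 + 7   →  a_1 = 3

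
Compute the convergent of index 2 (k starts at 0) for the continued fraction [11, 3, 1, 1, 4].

Using pₖ = aₖpₖ₋₁ + pₖ₋₂, qₖ = aₖqₖ₋₁ + qₖ₋₂ (with p₋₁=1, p₋₂=0, q₋₁=0, q₋₂=1):
  k=0: a=11, p=11, q=1
  k=1: a=3, p=34, q=3
  k=2: a=1, p=45, q=4

45/4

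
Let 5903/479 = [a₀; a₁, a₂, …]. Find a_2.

11

5903 = 12·479 + 155   →  a_0 = 12
479 = 3·155 + 14   →  a_1 = 3
155 = 11·14 + 1   →  a_2 = 11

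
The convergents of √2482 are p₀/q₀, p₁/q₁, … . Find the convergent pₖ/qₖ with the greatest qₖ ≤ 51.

2491/50

√2482 = [49; 1, 4, 1, 1, 4, 1, 98, …] (period length 7).
Convergents:
  p_0/q_0 = 49/1
  p_1/q_1 = 50/1
  p_2/q_2 = 249/5
  p_3/q_3 = 299/6
  p_4/q_4 = 548/11
  p_5/q_5 = 2491/50
  p_6/q_6 = 3039/61
q_5 = 50 ≤ 51 < 61 = q_6, so the answer is 2491/50.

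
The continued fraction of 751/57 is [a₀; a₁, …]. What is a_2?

1

751 = 13·57 + 10   →  a_0 = 13
57 = 5·10 + 7   →  a_1 = 5
10 = 1·7 + 3   →  a_2 = 1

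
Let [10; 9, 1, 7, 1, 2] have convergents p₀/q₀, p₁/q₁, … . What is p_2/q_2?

Using pₖ = aₖpₖ₋₁ + pₖ₋₂, qₖ = aₖqₖ₋₁ + qₖ₋₂ (with p₋₁=1, p₋₂=0, q₋₁=0, q₋₂=1):
  k=0: a=10, p=10, q=1
  k=1: a=9, p=91, q=9
  k=2: a=1, p=101, q=10

101/10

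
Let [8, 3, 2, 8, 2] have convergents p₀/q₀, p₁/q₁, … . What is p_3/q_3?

489/59

Using pₖ = aₖpₖ₋₁ + pₖ₋₂, qₖ = aₖqₖ₋₁ + qₖ₋₂ (with p₋₁=1, p₋₂=0, q₋₁=0, q₋₂=1):
  k=0: a=8, p=8, q=1
  k=1: a=3, p=25, q=3
  k=2: a=2, p=58, q=7
  k=3: a=8, p=489, q=59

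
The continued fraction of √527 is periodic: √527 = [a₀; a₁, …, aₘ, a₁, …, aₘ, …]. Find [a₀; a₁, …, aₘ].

[22; 1, 21, 1, 44]

a₀ = ⌊√527⌋ = 22.
With m₀=0, d₀=1 and mₖ₊₁ = dₖaₖ − mₖ, dₖ₊₁ = (n − mₖ₊₁²)/dₖ, aₖ₊₁ = ⌊(a₀+mₖ₊₁)/dₖ₊₁⌋:
  k=1: m=22, d=43, a=1
  k=2: m=21, d=2, a=21
  k=3: m=21, d=43, a=1
  k=4: m=22, d=1, a=44
d=1 and a=2a₀=44 at k=4, so the next step gives (m, d) = (22, 43) again — its k=1 value — and the period has length 4.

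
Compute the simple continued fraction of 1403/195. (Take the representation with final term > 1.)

1403 = 7·195 + 38
195 = 5·38 + 5
38 = 7·5 + 3
5 = 1·3 + 2
3 = 1·2 + 1
2 = 2·1 + 0  (stop)
So 1403/195 = [7; 5, 7, 1, 1, 2].

[7; 5, 7, 1, 1, 2]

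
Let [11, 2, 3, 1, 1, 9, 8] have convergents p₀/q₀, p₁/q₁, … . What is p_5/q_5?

Using pₖ = aₖpₖ₋₁ + pₖ₋₂, qₖ = aₖqₖ₋₁ + qₖ₋₂ (with p₋₁=1, p₋₂=0, q₋₁=0, q₋₂=1):
  k=0: a=11, p=11, q=1
  k=1: a=2, p=23, q=2
  k=2: a=3, p=80, q=7
  k=3: a=1, p=103, q=9
  k=4: a=1, p=183, q=16
  k=5: a=9, p=1750, q=153

1750/153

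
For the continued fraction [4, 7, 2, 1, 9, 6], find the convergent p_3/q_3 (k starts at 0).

91/22

Using pₖ = aₖpₖ₋₁ + pₖ₋₂, qₖ = aₖqₖ₋₁ + qₖ₋₂ (with p₋₁=1, p₋₂=0, q₋₁=0, q₋₂=1):
  k=0: a=4, p=4, q=1
  k=1: a=7, p=29, q=7
  k=2: a=2, p=62, q=15
  k=3: a=1, p=91, q=22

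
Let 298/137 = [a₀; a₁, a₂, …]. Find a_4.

298 = 2·137 + 24   →  a_0 = 2
137 = 5·24 + 17   →  a_1 = 5
24 = 1·17 + 7   →  a_2 = 1
17 = 2·7 + 3   →  a_3 = 2
7 = 2·3 + 1   →  a_4 = 2

2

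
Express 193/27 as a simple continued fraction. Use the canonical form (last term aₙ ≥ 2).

193 = 7*27 + 4
27 = 6*4 + 3
4 = 1*3 + 1
3 = 3*1 + 0  (stop)
So 193/27 = [7; 6, 1, 3].

[7; 6, 1, 3]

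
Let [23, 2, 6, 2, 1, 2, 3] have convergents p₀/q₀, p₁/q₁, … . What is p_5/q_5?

Using pₖ = aₖpₖ₋₁ + pₖ₋₂, qₖ = aₖqₖ₋₁ + qₖ₋₂ (with p₋₁=1, p₋₂=0, q₋₁=0, q₋₂=1):
  k=0: a=23, p=23, q=1
  k=1: a=2, p=47, q=2
  k=2: a=6, p=305, q=13
  k=3: a=2, p=657, q=28
  k=4: a=1, p=962, q=41
  k=5: a=2, p=2581, q=110

2581/110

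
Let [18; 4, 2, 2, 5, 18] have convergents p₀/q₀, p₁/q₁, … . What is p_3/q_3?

401/22

Using pₖ = aₖpₖ₋₁ + pₖ₋₂, qₖ = aₖqₖ₋₁ + qₖ₋₂ (with p₋₁=1, p₋₂=0, q₋₁=0, q₋₂=1):
  k=0: a=18, p=18, q=1
  k=1: a=4, p=73, q=4
  k=2: a=2, p=164, q=9
  k=3: a=2, p=401, q=22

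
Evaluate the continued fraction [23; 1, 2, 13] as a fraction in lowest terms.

947/40

Using pₖ = aₖpₖ₋₁ + pₖ₋₂ and qₖ = aₖqₖ₋₁ + qₖ₋₂:
  k=0: a=23, p=23, q=1
  k=1: a=1, p=24, q=1
  k=2: a=2, p=71, q=3
  k=3: a=13, p=947, q=40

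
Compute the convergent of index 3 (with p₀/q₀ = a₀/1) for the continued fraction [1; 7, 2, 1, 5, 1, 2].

25/22

Using pₖ = aₖpₖ₋₁ + pₖ₋₂, qₖ = aₖqₖ₋₁ + qₖ₋₂ (with p₋₁=1, p₋₂=0, q₋₁=0, q₋₂=1):
  k=0: a=1, p=1, q=1
  k=1: a=7, p=8, q=7
  k=2: a=2, p=17, q=15
  k=3: a=1, p=25, q=22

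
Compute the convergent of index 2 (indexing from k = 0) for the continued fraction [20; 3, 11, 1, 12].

691/34

Using pₖ = aₖpₖ₋₁ + pₖ₋₂, qₖ = aₖqₖ₋₁ + qₖ₋₂ (with p₋₁=1, p₋₂=0, q₋₁=0, q₋₂=1):
  k=0: a=20, p=20, q=1
  k=1: a=3, p=61, q=3
  k=2: a=11, p=691, q=34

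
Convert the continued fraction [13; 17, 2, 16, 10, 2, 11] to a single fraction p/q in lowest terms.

Fold from the inside: start with 11/1.
  2 + 1/11 = 23/11
  10 + 11/23 = 241/23
  16 + 23/241 = 3879/241
  2 + 241/3879 = 7999/3879
  17 + 3879/7999 = 139862/7999
  13 + 7999/139862 = 1826205/139862

1826205/139862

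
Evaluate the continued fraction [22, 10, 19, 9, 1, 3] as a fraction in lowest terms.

165503/7489

Fold from the inside: start with 3/1.
  1 + 1/3 = 4/3
  9 + 3/4 = 39/4
  19 + 4/39 = 745/39
  10 + 39/745 = 7489/745
  22 + 745/7489 = 165503/7489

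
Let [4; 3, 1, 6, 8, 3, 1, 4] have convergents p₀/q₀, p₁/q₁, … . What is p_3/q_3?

115/27

Using pₖ = aₖpₖ₋₁ + pₖ₋₂, qₖ = aₖqₖ₋₁ + qₖ₋₂ (with p₋₁=1, p₋₂=0, q₋₁=0, q₋₂=1):
  k=0: a=4, p=4, q=1
  k=1: a=3, p=13, q=3
  k=2: a=1, p=17, q=4
  k=3: a=6, p=115, q=27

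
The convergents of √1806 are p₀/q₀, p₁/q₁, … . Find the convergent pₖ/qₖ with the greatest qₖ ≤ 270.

7182/169

√1806 = [42; 2, 84, …] (period length 2).
Convergents:
  p_0/q_0 = 42/1
  p_1/q_1 = 85/2
  p_2/q_2 = 7182/169
  p_3/q_3 = 14449/340
q_2 = 169 ≤ 270 < 340 = q_3, so the answer is 7182/169.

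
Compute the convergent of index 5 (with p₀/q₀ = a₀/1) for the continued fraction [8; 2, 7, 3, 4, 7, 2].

12431/1468

Using pₖ = aₖpₖ₋₁ + pₖ₋₂, qₖ = aₖqₖ₋₁ + qₖ₋₂ (with p₋₁=1, p₋₂=0, q₋₁=0, q₋₂=1):
  k=0: a=8, p=8, q=1
  k=1: a=2, p=17, q=2
  k=2: a=7, p=127, q=15
  k=3: a=3, p=398, q=47
  k=4: a=4, p=1719, q=203
  k=5: a=7, p=12431, q=1468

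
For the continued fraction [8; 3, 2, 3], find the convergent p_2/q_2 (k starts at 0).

58/7

Using pₖ = aₖpₖ₋₁ + pₖ₋₂, qₖ = aₖqₖ₋₁ + qₖ₋₂ (with p₋₁=1, p₋₂=0, q₋₁=0, q₋₂=1):
  k=0: a=8, p=8, q=1
  k=1: a=3, p=25, q=3
  k=2: a=2, p=58, q=7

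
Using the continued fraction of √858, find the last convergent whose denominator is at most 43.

703/24

√858 = [29; 3, 2, 3, 58, …] (period length 4).
Convergents:
  p_0/q_0 = 29/1
  p_1/q_1 = 88/3
  p_2/q_2 = 205/7
  p_3/q_3 = 703/24
  p_4/q_4 = 40979/1399
q_3 = 24 ≤ 43 < 1399 = q_4, so the answer is 703/24.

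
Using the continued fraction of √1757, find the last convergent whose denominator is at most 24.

503/12

√1757 = [41; 1, 10, 1, 82, …] (period length 4).
Convergents:
  p_0/q_0 = 41/1
  p_1/q_1 = 42/1
  p_2/q_2 = 461/11
  p_3/q_3 = 503/12
  p_4/q_4 = 41707/995
q_3 = 12 ≤ 24 < 995 = q_4, so the answer is 503/12.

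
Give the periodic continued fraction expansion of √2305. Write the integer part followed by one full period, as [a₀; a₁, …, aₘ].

a₀ = ⌊√2305⌋ = 48.
With m₀=0, d₀=1 and mₖ₊₁ = dₖaₖ − mₖ, dₖ₊₁ = (n − mₖ₊₁²)/dₖ, aₖ₊₁ = ⌊(a₀+mₖ₊₁)/dₖ₊₁⌋:
  k=1: m=48, d=1, a=96
d=1 and a=2a₀=96 at k=1, so the next step gives (m, d) = (48, 1) again — its k=1 value — and the period has length 1.

[48; 96]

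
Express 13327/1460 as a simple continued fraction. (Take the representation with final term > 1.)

[9; 7, 1, 4, 5, 7]

13327 = 9*1460 + 187
1460 = 7*187 + 151
187 = 1*151 + 36
151 = 4*36 + 7
36 = 5*7 + 1
7 = 7*1 + 0  (stop)
So 13327/1460 = [9; 7, 1, 4, 5, 7].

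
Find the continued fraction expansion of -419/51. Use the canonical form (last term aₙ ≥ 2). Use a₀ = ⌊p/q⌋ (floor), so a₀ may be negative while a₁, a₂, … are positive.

-419 = -9*51 + 40
51 = 1*40 + 11
40 = 3*11 + 7
11 = 1*7 + 4
7 = 1*4 + 3
4 = 1*3 + 1
3 = 3*1 + 0  (stop)
So -419/51 = [-9; 1, 3, 1, 1, 1, 3].

[-9; 1, 3, 1, 1, 1, 3]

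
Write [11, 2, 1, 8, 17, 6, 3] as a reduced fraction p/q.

96816/8533

Fold from the inside: start with 3/1.
  6 + 1/3 = 19/3
  17 + 3/19 = 326/19
  8 + 19/326 = 2627/326
  1 + 326/2627 = 2953/2627
  2 + 2627/2953 = 8533/2953
  11 + 2953/8533 = 96816/8533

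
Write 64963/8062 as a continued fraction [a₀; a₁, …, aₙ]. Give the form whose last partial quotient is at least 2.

64963 = 8·8062 + 467
8062 = 17·467 + 123
467 = 3·123 + 98
123 = 1·98 + 25
98 = 3·25 + 23
25 = 1·23 + 2
23 = 11·2 + 1
2 = 2·1 + 0  (stop)
So 64963/8062 = [8; 17, 3, 1, 3, 1, 11, 2].

[8; 17, 3, 1, 3, 1, 11, 2]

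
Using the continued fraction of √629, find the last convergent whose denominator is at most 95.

√629 = [25; 12, 1, 1, 12, 50, …] (period length 5).
Convergents:
  p_0/q_0 = 25/1
  p_1/q_1 = 301/12
  p_2/q_2 = 326/13
  p_3/q_3 = 627/25
  p_4/q_4 = 7850/313
q_3 = 25 ≤ 95 < 313 = q_4, so the answer is 627/25.

627/25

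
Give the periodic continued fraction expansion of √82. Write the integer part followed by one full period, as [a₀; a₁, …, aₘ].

a₀ = ⌊√82⌋ = 9.
With m₀=0, d₀=1 and mₖ₊₁ = dₖaₖ − mₖ, dₖ₊₁ = (n − mₖ₊₁²)/dₖ, aₖ₊₁ = ⌊(a₀+mₖ₊₁)/dₖ₊₁⌋:
  k=1: m=9, d=1, a=18
d=1 and a=2a₀=18 at k=1, so the next step gives (m, d) = (9, 1) again — its k=1 value — and the period has length 1.

[9; 18]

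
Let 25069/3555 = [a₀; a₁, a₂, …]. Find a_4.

2

25069 = 7·3555 + 184   →  a_0 = 7
3555 = 19·184 + 59   →  a_1 = 19
184 = 3·59 + 7   →  a_2 = 3
59 = 8·7 + 3   →  a_3 = 8
7 = 2·3 + 1   →  a_4 = 2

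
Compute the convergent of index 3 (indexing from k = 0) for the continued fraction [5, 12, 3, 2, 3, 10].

437/86

Using pₖ = aₖpₖ₋₁ + pₖ₋₂, qₖ = aₖqₖ₋₁ + qₖ₋₂ (with p₋₁=1, p₋₂=0, q₋₁=0, q₋₂=1):
  k=0: a=5, p=5, q=1
  k=1: a=12, p=61, q=12
  k=2: a=3, p=188, q=37
  k=3: a=2, p=437, q=86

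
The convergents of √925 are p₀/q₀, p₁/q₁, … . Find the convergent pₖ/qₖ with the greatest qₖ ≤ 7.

√925 = [30; 2, 2, 2, 2, 60, …] (period length 5).
Convergents:
  p_0/q_0 = 30/1
  p_1/q_1 = 61/2
  p_2/q_2 = 152/5
  p_3/q_3 = 365/12
q_2 = 5 ≤ 7 < 12 = q_3, so the answer is 152/5.

152/5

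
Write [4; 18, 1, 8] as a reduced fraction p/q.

Using pₖ = aₖpₖ₋₁ + pₖ₋₂ and qₖ = aₖqₖ₋₁ + qₖ₋₂:
  k=0: a=4, p=4, q=1
  k=1: a=18, p=73, q=18
  k=2: a=1, p=77, q=19
  k=3: a=8, p=689, q=170

689/170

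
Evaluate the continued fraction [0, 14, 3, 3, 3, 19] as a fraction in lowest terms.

Using pₖ = aₖpₖ₋₁ + pₖ₋₂ and qₖ = aₖqₖ₋₁ + qₖ₋₂:
  k=0: a=0, p=0, q=1
  k=1: a=14, p=1, q=14
  k=2: a=3, p=3, q=43
  k=3: a=3, p=10, q=143
  k=4: a=3, p=33, q=472
  k=5: a=19, p=637, q=9111

637/9111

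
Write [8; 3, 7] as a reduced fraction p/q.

Fold from the inside: start with 7/1.
  3 + 1/7 = 22/7
  8 + 7/22 = 183/22

183/22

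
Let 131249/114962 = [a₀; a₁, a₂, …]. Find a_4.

131249 = 1·114962 + 16287   →  a_0 = 1
114962 = 7·16287 + 953   →  a_1 = 7
16287 = 17·953 + 86   →  a_2 = 17
953 = 11·86 + 7   →  a_3 = 11
86 = 12·7 + 2   →  a_4 = 12

12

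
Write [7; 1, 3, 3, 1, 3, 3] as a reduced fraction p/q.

1623/209

Fold from the inside: start with 3/1.
  3 + 1/3 = 10/3
  1 + 3/10 = 13/10
  3 + 10/13 = 49/13
  3 + 13/49 = 160/49
  1 + 49/160 = 209/160
  7 + 160/209 = 1623/209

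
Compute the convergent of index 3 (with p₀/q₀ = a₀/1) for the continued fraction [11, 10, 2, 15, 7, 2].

3606/325

Using pₖ = aₖpₖ₋₁ + pₖ₋₂, qₖ = aₖqₖ₋₁ + qₖ₋₂ (with p₋₁=1, p₋₂=0, q₋₁=0, q₋₂=1):
  k=0: a=11, p=11, q=1
  k=1: a=10, p=111, q=10
  k=2: a=2, p=233, q=21
  k=3: a=15, p=3606, q=325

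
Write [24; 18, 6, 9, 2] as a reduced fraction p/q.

50684/2107

Fold from the inside: start with 2/1.
  9 + 1/2 = 19/2
  6 + 2/19 = 116/19
  18 + 19/116 = 2107/116
  24 + 116/2107 = 50684/2107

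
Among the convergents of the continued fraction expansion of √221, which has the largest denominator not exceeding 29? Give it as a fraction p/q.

223/15

√221 = [14; 1, 6, 2, 6, 1, 28, …] (period length 6).
Convergents:
  p_0/q_0 = 14/1
  p_1/q_1 = 15/1
  p_2/q_2 = 104/7
  p_3/q_3 = 223/15
  p_4/q_4 = 1442/97
q_3 = 15 ≤ 29 < 97 = q_4, so the answer is 223/15.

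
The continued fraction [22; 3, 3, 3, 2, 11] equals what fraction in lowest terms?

Fold from the inside: start with 11/1.
  2 + 1/11 = 23/11
  3 + 11/23 = 80/23
  3 + 23/80 = 263/80
  3 + 80/263 = 869/263
  22 + 263/869 = 19381/869

19381/869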